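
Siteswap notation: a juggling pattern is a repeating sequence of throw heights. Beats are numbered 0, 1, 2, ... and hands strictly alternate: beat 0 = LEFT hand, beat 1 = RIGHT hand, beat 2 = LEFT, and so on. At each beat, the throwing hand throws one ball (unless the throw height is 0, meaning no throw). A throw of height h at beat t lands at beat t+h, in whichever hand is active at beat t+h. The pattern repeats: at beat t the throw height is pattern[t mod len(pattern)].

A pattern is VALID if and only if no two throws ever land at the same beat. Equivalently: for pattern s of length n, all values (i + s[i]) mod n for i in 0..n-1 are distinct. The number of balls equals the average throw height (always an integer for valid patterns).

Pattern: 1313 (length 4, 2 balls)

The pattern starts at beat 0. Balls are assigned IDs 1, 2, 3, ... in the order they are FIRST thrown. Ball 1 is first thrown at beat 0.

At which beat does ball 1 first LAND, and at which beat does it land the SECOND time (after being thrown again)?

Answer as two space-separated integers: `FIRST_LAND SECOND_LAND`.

Beat 0 (L): throw ball1 h=1 -> lands@1:R; in-air after throw: [b1@1:R]
Beat 1 (R): throw ball1 h=3 -> lands@4:L; in-air after throw: [b1@4:L]
Beat 2 (L): throw ball2 h=1 -> lands@3:R; in-air after throw: [b2@3:R b1@4:L]
Beat 3 (R): throw ball2 h=3 -> lands@6:L; in-air after throw: [b1@4:L b2@6:L]
Beat 4 (L): throw ball1 h=1 -> lands@5:R; in-air after throw: [b1@5:R b2@6:L]
Ball 1: thrown@0 h=1 -> first land @1; rethrown@1 h=3 -> second land @4

Answer: 1 4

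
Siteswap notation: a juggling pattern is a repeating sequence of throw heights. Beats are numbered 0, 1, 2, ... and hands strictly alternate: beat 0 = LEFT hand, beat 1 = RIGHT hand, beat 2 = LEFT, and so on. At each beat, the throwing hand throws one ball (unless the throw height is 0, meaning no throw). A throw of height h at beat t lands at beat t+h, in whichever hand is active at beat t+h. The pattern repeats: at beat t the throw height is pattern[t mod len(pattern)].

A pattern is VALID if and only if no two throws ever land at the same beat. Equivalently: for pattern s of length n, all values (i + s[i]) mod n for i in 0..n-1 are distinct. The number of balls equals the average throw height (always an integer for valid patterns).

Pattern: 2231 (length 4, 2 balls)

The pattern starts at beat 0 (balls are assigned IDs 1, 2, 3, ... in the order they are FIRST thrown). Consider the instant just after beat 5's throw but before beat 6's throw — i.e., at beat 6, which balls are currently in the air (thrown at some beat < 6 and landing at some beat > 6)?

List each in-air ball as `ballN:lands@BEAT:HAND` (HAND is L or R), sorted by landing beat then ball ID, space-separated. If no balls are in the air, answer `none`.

Answer: ball1:lands@7:R

Derivation:
Beat 0 (L): throw ball1 h=2 -> lands@2:L; in-air after throw: [b1@2:L]
Beat 1 (R): throw ball2 h=2 -> lands@3:R; in-air after throw: [b1@2:L b2@3:R]
Beat 2 (L): throw ball1 h=3 -> lands@5:R; in-air after throw: [b2@3:R b1@5:R]
Beat 3 (R): throw ball2 h=1 -> lands@4:L; in-air after throw: [b2@4:L b1@5:R]
Beat 4 (L): throw ball2 h=2 -> lands@6:L; in-air after throw: [b1@5:R b2@6:L]
Beat 5 (R): throw ball1 h=2 -> lands@7:R; in-air after throw: [b2@6:L b1@7:R]
Beat 6 (L): throw ball2 h=3 -> lands@9:R; in-air after throw: [b1@7:R b2@9:R]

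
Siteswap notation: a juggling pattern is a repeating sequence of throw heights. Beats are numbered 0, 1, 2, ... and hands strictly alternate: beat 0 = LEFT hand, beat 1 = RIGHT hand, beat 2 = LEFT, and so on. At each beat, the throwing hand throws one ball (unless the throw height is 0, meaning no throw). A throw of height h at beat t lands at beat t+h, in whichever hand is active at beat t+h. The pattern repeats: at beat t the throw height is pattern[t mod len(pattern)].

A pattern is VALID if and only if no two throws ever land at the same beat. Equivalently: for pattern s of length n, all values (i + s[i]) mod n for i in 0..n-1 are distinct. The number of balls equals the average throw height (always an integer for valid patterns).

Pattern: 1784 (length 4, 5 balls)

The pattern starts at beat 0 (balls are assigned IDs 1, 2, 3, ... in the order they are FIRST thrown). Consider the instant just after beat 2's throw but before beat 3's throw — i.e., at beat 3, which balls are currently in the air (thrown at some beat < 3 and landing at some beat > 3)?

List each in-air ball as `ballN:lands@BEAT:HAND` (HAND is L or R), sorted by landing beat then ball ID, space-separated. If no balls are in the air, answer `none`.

Beat 0 (L): throw ball1 h=1 -> lands@1:R; in-air after throw: [b1@1:R]
Beat 1 (R): throw ball1 h=7 -> lands@8:L; in-air after throw: [b1@8:L]
Beat 2 (L): throw ball2 h=8 -> lands@10:L; in-air after throw: [b1@8:L b2@10:L]
Beat 3 (R): throw ball3 h=4 -> lands@7:R; in-air after throw: [b3@7:R b1@8:L b2@10:L]

Answer: ball1:lands@8:L ball2:lands@10:L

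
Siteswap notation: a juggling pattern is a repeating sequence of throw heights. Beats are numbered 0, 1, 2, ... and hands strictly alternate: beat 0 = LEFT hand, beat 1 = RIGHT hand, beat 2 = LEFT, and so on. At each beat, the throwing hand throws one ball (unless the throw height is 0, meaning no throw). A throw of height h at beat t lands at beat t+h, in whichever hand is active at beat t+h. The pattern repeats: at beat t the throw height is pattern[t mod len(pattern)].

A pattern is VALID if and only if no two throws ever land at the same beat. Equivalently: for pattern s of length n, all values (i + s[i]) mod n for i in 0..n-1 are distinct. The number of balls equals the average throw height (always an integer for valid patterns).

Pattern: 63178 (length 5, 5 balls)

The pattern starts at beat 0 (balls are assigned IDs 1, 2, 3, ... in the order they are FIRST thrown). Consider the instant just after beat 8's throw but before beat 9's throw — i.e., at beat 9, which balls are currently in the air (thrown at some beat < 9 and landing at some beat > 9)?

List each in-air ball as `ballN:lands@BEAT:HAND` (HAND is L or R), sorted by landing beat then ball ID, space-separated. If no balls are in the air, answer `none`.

Answer: ball3:lands@10:L ball4:lands@11:R ball2:lands@12:L ball5:lands@15:R

Derivation:
Beat 0 (L): throw ball1 h=6 -> lands@6:L; in-air after throw: [b1@6:L]
Beat 1 (R): throw ball2 h=3 -> lands@4:L; in-air after throw: [b2@4:L b1@6:L]
Beat 2 (L): throw ball3 h=1 -> lands@3:R; in-air after throw: [b3@3:R b2@4:L b1@6:L]
Beat 3 (R): throw ball3 h=7 -> lands@10:L; in-air after throw: [b2@4:L b1@6:L b3@10:L]
Beat 4 (L): throw ball2 h=8 -> lands@12:L; in-air after throw: [b1@6:L b3@10:L b2@12:L]
Beat 5 (R): throw ball4 h=6 -> lands@11:R; in-air after throw: [b1@6:L b3@10:L b4@11:R b2@12:L]
Beat 6 (L): throw ball1 h=3 -> lands@9:R; in-air after throw: [b1@9:R b3@10:L b4@11:R b2@12:L]
Beat 7 (R): throw ball5 h=1 -> lands@8:L; in-air after throw: [b5@8:L b1@9:R b3@10:L b4@11:R b2@12:L]
Beat 8 (L): throw ball5 h=7 -> lands@15:R; in-air after throw: [b1@9:R b3@10:L b4@11:R b2@12:L b5@15:R]
Beat 9 (R): throw ball1 h=8 -> lands@17:R; in-air after throw: [b3@10:L b4@11:R b2@12:L b5@15:R b1@17:R]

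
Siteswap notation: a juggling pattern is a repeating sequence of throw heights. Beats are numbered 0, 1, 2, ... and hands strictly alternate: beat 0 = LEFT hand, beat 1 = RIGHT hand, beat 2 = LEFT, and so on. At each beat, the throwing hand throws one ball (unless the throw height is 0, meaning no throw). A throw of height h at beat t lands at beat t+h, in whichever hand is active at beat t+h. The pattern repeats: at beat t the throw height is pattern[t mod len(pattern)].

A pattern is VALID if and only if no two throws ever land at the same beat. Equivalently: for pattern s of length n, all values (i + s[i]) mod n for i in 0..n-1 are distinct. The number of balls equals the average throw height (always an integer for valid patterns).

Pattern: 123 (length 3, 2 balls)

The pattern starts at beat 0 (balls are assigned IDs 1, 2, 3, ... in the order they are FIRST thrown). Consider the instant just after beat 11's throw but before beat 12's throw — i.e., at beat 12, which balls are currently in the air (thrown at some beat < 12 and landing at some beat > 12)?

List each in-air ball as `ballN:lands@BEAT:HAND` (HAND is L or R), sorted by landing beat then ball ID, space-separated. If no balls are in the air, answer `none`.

Answer: ball2:lands@14:L

Derivation:
Beat 0 (L): throw ball1 h=1 -> lands@1:R; in-air after throw: [b1@1:R]
Beat 1 (R): throw ball1 h=2 -> lands@3:R; in-air after throw: [b1@3:R]
Beat 2 (L): throw ball2 h=3 -> lands@5:R; in-air after throw: [b1@3:R b2@5:R]
Beat 3 (R): throw ball1 h=1 -> lands@4:L; in-air after throw: [b1@4:L b2@5:R]
Beat 4 (L): throw ball1 h=2 -> lands@6:L; in-air after throw: [b2@5:R b1@6:L]
Beat 5 (R): throw ball2 h=3 -> lands@8:L; in-air after throw: [b1@6:L b2@8:L]
Beat 6 (L): throw ball1 h=1 -> lands@7:R; in-air after throw: [b1@7:R b2@8:L]
Beat 7 (R): throw ball1 h=2 -> lands@9:R; in-air after throw: [b2@8:L b1@9:R]
Beat 8 (L): throw ball2 h=3 -> lands@11:R; in-air after throw: [b1@9:R b2@11:R]
Beat 9 (R): throw ball1 h=1 -> lands@10:L; in-air after throw: [b1@10:L b2@11:R]
Beat 10 (L): throw ball1 h=2 -> lands@12:L; in-air after throw: [b2@11:R b1@12:L]
Beat 11 (R): throw ball2 h=3 -> lands@14:L; in-air after throw: [b1@12:L b2@14:L]
Beat 12 (L): throw ball1 h=1 -> lands@13:R; in-air after throw: [b1@13:R b2@14:L]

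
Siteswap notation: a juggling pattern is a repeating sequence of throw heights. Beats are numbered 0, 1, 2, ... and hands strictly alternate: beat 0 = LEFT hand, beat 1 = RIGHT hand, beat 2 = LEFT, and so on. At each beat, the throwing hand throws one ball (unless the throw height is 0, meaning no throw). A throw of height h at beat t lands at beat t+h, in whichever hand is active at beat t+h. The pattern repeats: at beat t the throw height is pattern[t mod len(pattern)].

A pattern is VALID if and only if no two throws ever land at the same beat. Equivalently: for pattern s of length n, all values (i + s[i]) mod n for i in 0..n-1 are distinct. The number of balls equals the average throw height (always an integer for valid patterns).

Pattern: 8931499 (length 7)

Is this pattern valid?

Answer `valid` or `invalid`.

i=0: (i + s[i]) mod n = (0 + 8) mod 7 = 1
i=1: (i + s[i]) mod n = (1 + 9) mod 7 = 3
i=2: (i + s[i]) mod n = (2 + 3) mod 7 = 5
i=3: (i + s[i]) mod n = (3 + 1) mod 7 = 4
i=4: (i + s[i]) mod n = (4 + 4) mod 7 = 1
i=5: (i + s[i]) mod n = (5 + 9) mod 7 = 0
i=6: (i + s[i]) mod n = (6 + 9) mod 7 = 1
Residues: [1, 3, 5, 4, 1, 0, 1], distinct: False

Answer: invalid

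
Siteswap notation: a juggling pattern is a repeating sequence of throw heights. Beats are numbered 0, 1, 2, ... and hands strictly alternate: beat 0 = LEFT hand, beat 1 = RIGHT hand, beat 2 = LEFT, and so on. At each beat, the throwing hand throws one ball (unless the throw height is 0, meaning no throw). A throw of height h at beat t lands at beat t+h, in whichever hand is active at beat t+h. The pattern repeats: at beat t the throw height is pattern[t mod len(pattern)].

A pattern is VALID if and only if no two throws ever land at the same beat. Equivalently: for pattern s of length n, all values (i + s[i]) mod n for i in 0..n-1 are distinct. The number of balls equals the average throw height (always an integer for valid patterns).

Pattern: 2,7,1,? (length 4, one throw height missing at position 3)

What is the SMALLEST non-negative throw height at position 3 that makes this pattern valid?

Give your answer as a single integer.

i=0: (0 + 2) mod 4 = 2
i=1: (1 + 7) mod 4 = 0
i=2: (2 + 1) mod 4 = 3
i=3: s[i]=? (unknown)
Known residues: [0, 2, 3]; need a permutation of 0..3, so missing residue r = 1
Need (3 + s) mod 4 = 1; smallest s = (1 - 3) mod 4 = 2

Answer: 2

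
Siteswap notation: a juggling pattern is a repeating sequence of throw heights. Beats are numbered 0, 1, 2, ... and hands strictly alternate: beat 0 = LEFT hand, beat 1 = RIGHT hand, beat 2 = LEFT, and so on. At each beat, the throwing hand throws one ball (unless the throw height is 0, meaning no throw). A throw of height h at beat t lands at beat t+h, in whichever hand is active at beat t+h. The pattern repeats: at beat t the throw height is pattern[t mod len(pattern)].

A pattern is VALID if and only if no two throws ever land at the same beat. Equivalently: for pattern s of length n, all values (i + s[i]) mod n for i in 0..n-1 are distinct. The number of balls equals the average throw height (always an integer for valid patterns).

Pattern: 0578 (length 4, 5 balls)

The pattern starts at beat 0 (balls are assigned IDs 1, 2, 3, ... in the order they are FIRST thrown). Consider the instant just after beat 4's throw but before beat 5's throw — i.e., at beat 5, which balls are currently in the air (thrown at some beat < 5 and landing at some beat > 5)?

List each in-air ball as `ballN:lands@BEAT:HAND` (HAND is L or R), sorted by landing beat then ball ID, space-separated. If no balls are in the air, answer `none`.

Answer: ball1:lands@6:L ball2:lands@9:R ball3:lands@11:R

Derivation:
Beat 1 (R): throw ball1 h=5 -> lands@6:L; in-air after throw: [b1@6:L]
Beat 2 (L): throw ball2 h=7 -> lands@9:R; in-air after throw: [b1@6:L b2@9:R]
Beat 3 (R): throw ball3 h=8 -> lands@11:R; in-air after throw: [b1@6:L b2@9:R b3@11:R]
Beat 5 (R): throw ball4 h=5 -> lands@10:L; in-air after throw: [b1@6:L b2@9:R b4@10:L b3@11:R]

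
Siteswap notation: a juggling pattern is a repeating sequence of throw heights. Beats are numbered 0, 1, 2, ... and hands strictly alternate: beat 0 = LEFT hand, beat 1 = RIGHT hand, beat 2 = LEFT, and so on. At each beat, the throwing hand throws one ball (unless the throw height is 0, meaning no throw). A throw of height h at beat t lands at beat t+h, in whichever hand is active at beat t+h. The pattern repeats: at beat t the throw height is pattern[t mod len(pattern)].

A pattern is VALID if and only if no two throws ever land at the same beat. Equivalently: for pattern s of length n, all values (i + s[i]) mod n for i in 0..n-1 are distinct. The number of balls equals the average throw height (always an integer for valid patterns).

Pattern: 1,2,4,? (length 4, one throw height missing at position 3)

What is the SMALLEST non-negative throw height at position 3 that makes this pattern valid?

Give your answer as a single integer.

Answer: 1

Derivation:
i=0: (0 + 1) mod 4 = 1
i=1: (1 + 2) mod 4 = 3
i=2: (2 + 4) mod 4 = 2
i=3: s[i]=? (unknown)
Known residues: [1, 2, 3]; need a permutation of 0..3, so missing residue r = 0
Need (3 + s) mod 4 = 0; smallest s = (0 - 3) mod 4 = 1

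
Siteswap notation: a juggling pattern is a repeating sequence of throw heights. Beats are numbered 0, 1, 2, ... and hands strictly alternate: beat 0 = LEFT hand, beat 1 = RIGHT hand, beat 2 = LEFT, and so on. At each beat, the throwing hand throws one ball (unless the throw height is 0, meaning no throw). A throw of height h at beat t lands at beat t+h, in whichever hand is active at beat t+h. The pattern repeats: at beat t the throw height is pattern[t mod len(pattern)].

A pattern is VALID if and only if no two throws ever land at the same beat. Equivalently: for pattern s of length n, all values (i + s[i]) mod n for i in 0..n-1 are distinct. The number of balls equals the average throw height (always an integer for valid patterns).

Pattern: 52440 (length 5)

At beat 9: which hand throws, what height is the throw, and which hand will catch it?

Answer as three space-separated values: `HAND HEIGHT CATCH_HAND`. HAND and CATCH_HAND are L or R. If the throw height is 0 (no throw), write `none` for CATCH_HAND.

Answer: R 0 none

Derivation:
Beat 9: 9 mod 2 = 1, so hand = R
Throw height = pattern[9 mod 5] = pattern[4] = 0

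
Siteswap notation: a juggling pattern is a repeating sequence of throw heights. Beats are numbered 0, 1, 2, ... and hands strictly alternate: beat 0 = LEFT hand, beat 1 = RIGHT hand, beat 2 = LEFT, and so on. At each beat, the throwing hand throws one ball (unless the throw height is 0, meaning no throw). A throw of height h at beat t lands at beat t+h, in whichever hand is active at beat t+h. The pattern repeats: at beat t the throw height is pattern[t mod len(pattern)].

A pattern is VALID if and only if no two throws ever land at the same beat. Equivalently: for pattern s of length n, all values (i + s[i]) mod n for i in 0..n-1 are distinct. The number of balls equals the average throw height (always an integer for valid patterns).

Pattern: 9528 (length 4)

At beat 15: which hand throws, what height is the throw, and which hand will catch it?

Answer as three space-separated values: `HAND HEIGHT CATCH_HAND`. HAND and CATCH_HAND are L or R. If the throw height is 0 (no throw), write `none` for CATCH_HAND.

Answer: R 8 R

Derivation:
Beat 15: 15 mod 2 = 1, so hand = R
Throw height = pattern[15 mod 4] = pattern[3] = 8
Lands at beat 15+8=23, 23 mod 2 = 1, so catch hand = R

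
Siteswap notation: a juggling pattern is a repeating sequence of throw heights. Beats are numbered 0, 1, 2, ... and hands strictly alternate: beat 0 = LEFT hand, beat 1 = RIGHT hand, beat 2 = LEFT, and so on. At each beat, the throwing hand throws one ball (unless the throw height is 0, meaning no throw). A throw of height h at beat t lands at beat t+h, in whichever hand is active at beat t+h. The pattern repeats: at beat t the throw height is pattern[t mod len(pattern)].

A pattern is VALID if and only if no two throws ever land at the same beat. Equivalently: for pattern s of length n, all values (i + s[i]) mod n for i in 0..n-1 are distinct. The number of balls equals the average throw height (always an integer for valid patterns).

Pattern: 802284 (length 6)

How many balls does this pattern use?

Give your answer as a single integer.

Pattern = [8, 0, 2, 2, 8, 4], length n = 6
  position 0: throw height = 8, running sum = 8
  position 1: throw height = 0, running sum = 8
  position 2: throw height = 2, running sum = 10
  position 3: throw height = 2, running sum = 12
  position 4: throw height = 8, running sum = 20
  position 5: throw height = 4, running sum = 24
Total sum = 24; balls = sum / n = 24 / 6 = 4

Answer: 4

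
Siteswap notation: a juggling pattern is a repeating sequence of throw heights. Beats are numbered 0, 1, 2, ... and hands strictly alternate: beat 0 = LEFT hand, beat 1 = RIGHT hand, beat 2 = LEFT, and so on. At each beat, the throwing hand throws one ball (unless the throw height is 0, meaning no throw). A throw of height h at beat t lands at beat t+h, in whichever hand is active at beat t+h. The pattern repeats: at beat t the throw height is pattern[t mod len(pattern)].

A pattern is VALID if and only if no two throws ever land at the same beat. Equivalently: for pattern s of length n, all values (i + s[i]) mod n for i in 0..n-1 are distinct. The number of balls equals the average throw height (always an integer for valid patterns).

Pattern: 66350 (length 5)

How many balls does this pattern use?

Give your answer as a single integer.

Answer: 4

Derivation:
Pattern = [6, 6, 3, 5, 0], length n = 5
  position 0: throw height = 6, running sum = 6
  position 1: throw height = 6, running sum = 12
  position 2: throw height = 3, running sum = 15
  position 3: throw height = 5, running sum = 20
  position 4: throw height = 0, running sum = 20
Total sum = 20; balls = sum / n = 20 / 5 = 4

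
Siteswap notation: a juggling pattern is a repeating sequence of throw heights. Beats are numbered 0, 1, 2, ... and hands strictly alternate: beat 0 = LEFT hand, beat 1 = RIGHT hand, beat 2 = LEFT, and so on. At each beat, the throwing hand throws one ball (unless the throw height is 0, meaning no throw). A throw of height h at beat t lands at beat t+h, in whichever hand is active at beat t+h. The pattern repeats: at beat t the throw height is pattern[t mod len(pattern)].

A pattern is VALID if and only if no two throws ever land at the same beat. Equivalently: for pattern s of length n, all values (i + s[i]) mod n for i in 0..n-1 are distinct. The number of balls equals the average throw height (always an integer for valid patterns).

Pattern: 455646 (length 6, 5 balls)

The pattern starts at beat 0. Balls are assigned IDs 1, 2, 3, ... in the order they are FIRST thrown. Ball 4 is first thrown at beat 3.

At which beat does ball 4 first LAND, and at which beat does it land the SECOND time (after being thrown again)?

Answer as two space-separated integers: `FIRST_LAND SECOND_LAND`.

Beat 0 (L): throw ball1 h=4 -> lands@4:L; in-air after throw: [b1@4:L]
Beat 1 (R): throw ball2 h=5 -> lands@6:L; in-air after throw: [b1@4:L b2@6:L]
Beat 2 (L): throw ball3 h=5 -> lands@7:R; in-air after throw: [b1@4:L b2@6:L b3@7:R]
Beat 3 (R): throw ball4 h=6 -> lands@9:R; in-air after throw: [b1@4:L b2@6:L b3@7:R b4@9:R]
Beat 4 (L): throw ball1 h=4 -> lands@8:L; in-air after throw: [b2@6:L b3@7:R b1@8:L b4@9:R]
Beat 5 (R): throw ball5 h=6 -> lands@11:R; in-air after throw: [b2@6:L b3@7:R b1@8:L b4@9:R b5@11:R]
Beat 6 (L): throw ball2 h=4 -> lands@10:L; in-air after throw: [b3@7:R b1@8:L b4@9:R b2@10:L b5@11:R]
Beat 7 (R): throw ball3 h=5 -> lands@12:L; in-air after throw: [b1@8:L b4@9:R b2@10:L b5@11:R b3@12:L]
Beat 8 (L): throw ball1 h=5 -> lands@13:R; in-air after throw: [b4@9:R b2@10:L b5@11:R b3@12:L b1@13:R]
Beat 9 (R): throw ball4 h=6 -> lands@15:R; in-air after throw: [b2@10:L b5@11:R b3@12:L b1@13:R b4@15:R]
Beat 10 (L): throw ball2 h=4 -> lands@14:L; in-air after throw: [b5@11:R b3@12:L b1@13:R b2@14:L b4@15:R]
Beat 11 (R): throw ball5 h=6 -> lands@17:R; in-air after throw: [b3@12:L b1@13:R b2@14:L b4@15:R b5@17:R]
Beat 12 (L): throw ball3 h=4 -> lands@16:L; in-air after throw: [b1@13:R b2@14:L b4@15:R b3@16:L b5@17:R]
Beat 13 (R): throw ball1 h=5 -> lands@18:L; in-air after throw: [b2@14:L b4@15:R b3@16:L b5@17:R b1@18:L]
Beat 14 (L): throw ball2 h=5 -> lands@19:R; in-air after throw: [b4@15:R b3@16:L b5@17:R b1@18:L b2@19:R]
Beat 15 (R): throw ball4 h=6 -> lands@21:R; in-air after throw: [b3@16:L b5@17:R b1@18:L b2@19:R b4@21:R]
Ball 4: thrown@3 h=6 -> first land @9; rethrown@9 h=6 -> second land @15

Answer: 9 15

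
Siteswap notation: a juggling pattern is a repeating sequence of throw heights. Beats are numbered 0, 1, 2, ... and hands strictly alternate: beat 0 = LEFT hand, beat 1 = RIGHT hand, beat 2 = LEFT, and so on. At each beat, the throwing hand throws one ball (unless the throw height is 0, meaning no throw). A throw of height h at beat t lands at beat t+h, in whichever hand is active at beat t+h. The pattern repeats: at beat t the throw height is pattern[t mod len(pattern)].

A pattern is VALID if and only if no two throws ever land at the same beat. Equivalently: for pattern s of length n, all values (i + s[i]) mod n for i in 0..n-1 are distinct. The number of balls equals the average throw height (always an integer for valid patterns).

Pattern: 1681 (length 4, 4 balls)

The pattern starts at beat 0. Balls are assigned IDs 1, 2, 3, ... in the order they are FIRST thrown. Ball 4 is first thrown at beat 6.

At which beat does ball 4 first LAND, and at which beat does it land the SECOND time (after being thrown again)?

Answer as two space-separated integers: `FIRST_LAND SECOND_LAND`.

Beat 0 (L): throw ball1 h=1 -> lands@1:R; in-air after throw: [b1@1:R]
Beat 1 (R): throw ball1 h=6 -> lands@7:R; in-air after throw: [b1@7:R]
Beat 2 (L): throw ball2 h=8 -> lands@10:L; in-air after throw: [b1@7:R b2@10:L]
Beat 3 (R): throw ball3 h=1 -> lands@4:L; in-air after throw: [b3@4:L b1@7:R b2@10:L]
Beat 4 (L): throw ball3 h=1 -> lands@5:R; in-air after throw: [b3@5:R b1@7:R b2@10:L]
Beat 5 (R): throw ball3 h=6 -> lands@11:R; in-air after throw: [b1@7:R b2@10:L b3@11:R]
Beat 6 (L): throw ball4 h=8 -> lands@14:L; in-air after throw: [b1@7:R b2@10:L b3@11:R b4@14:L]
Beat 7 (R): throw ball1 h=1 -> lands@8:L; in-air after throw: [b1@8:L b2@10:L b3@11:R b4@14:L]
Beat 8 (L): throw ball1 h=1 -> lands@9:R; in-air after throw: [b1@9:R b2@10:L b3@11:R b4@14:L]
Beat 9 (R): throw ball1 h=6 -> lands@15:R; in-air after throw: [b2@10:L b3@11:R b4@14:L b1@15:R]
Beat 10 (L): throw ball2 h=8 -> lands@18:L; in-air after throw: [b3@11:R b4@14:L b1@15:R b2@18:L]
Beat 11 (R): throw ball3 h=1 -> lands@12:L; in-air after throw: [b3@12:L b4@14:L b1@15:R b2@18:L]
Beat 12 (L): throw ball3 h=1 -> lands@13:R; in-air after throw: [b3@13:R b4@14:L b1@15:R b2@18:L]
Beat 13 (R): throw ball3 h=6 -> lands@19:R; in-air after throw: [b4@14:L b1@15:R b2@18:L b3@19:R]
Beat 14 (L): throw ball4 h=8 -> lands@22:L; in-air after throw: [b1@15:R b2@18:L b3@19:R b4@22:L]
Beat 15 (R): throw ball1 h=1 -> lands@16:L; in-air after throw: [b1@16:L b2@18:L b3@19:R b4@22:L]
Beat 16 (L): throw ball1 h=1 -> lands@17:R; in-air after throw: [b1@17:R b2@18:L b3@19:R b4@22:L]
Ball 4: thrown@6 h=8 -> first land @14; rethrown@14 h=8 -> second land @22

Answer: 14 22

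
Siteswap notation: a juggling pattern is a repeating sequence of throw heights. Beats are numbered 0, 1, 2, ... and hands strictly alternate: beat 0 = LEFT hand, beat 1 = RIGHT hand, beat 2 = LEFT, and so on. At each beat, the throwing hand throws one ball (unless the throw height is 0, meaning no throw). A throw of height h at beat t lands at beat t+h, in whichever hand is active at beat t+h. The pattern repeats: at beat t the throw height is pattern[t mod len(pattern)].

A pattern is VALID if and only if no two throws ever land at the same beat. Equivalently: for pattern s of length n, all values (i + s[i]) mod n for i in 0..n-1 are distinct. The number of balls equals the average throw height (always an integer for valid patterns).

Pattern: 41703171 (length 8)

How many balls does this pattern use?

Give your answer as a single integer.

Pattern = [4, 1, 7, 0, 3, 1, 7, 1], length n = 8
  position 0: throw height = 4, running sum = 4
  position 1: throw height = 1, running sum = 5
  position 2: throw height = 7, running sum = 12
  position 3: throw height = 0, running sum = 12
  position 4: throw height = 3, running sum = 15
  position 5: throw height = 1, running sum = 16
  position 6: throw height = 7, running sum = 23
  position 7: throw height = 1, running sum = 24
Total sum = 24; balls = sum / n = 24 / 8 = 3

Answer: 3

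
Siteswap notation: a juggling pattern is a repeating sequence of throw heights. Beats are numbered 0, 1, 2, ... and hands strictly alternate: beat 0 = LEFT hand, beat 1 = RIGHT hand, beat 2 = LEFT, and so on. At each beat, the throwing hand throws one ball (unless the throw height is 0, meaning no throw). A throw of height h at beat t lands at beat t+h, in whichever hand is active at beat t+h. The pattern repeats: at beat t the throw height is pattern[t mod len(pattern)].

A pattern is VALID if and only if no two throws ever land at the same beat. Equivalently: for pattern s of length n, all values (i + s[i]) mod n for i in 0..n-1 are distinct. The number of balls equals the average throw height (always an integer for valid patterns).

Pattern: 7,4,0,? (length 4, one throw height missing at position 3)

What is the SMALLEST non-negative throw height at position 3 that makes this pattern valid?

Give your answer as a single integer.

i=0: (0 + 7) mod 4 = 3
i=1: (1 + 4) mod 4 = 1
i=2: (2 + 0) mod 4 = 2
i=3: s[i]=? (unknown)
Known residues: [1, 2, 3]; need a permutation of 0..3, so missing residue r = 0
Need (3 + s) mod 4 = 0; smallest s = (0 - 3) mod 4 = 1

Answer: 1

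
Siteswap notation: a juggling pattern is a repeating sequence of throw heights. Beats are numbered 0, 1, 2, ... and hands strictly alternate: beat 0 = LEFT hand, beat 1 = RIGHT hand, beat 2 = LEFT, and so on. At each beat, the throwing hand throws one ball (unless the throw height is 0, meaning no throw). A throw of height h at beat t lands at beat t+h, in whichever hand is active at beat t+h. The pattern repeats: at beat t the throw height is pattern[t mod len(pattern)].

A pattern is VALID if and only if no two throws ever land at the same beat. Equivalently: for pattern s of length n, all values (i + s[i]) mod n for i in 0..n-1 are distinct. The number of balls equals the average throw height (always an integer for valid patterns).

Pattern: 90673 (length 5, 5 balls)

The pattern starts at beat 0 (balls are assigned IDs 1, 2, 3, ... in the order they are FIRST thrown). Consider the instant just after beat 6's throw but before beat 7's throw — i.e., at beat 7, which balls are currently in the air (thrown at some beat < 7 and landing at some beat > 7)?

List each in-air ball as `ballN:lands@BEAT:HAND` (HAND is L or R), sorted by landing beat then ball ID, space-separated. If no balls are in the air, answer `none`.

Beat 0 (L): throw ball1 h=9 -> lands@9:R; in-air after throw: [b1@9:R]
Beat 2 (L): throw ball2 h=6 -> lands@8:L; in-air after throw: [b2@8:L b1@9:R]
Beat 3 (R): throw ball3 h=7 -> lands@10:L; in-air after throw: [b2@8:L b1@9:R b3@10:L]
Beat 4 (L): throw ball4 h=3 -> lands@7:R; in-air after throw: [b4@7:R b2@8:L b1@9:R b3@10:L]
Beat 5 (R): throw ball5 h=9 -> lands@14:L; in-air after throw: [b4@7:R b2@8:L b1@9:R b3@10:L b5@14:L]
Beat 7 (R): throw ball4 h=6 -> lands@13:R; in-air after throw: [b2@8:L b1@9:R b3@10:L b4@13:R b5@14:L]

Answer: ball2:lands@8:L ball1:lands@9:R ball3:lands@10:L ball5:lands@14:L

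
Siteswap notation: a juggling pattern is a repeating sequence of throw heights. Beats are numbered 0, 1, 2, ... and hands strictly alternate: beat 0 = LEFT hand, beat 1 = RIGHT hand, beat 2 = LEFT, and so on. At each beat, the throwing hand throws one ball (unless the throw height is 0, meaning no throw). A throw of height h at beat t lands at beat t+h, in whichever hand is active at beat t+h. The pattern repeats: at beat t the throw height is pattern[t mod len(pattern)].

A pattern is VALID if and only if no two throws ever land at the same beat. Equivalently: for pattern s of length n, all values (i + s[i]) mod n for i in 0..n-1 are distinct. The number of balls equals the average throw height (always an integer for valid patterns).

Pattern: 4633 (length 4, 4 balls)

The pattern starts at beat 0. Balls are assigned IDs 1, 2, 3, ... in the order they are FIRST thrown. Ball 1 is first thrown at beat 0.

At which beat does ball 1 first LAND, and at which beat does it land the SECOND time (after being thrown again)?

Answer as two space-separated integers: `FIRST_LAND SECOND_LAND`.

Answer: 4 8

Derivation:
Beat 0 (L): throw ball1 h=4 -> lands@4:L; in-air after throw: [b1@4:L]
Beat 1 (R): throw ball2 h=6 -> lands@7:R; in-air after throw: [b1@4:L b2@7:R]
Beat 2 (L): throw ball3 h=3 -> lands@5:R; in-air after throw: [b1@4:L b3@5:R b2@7:R]
Beat 3 (R): throw ball4 h=3 -> lands@6:L; in-air after throw: [b1@4:L b3@5:R b4@6:L b2@7:R]
Beat 4 (L): throw ball1 h=4 -> lands@8:L; in-air after throw: [b3@5:R b4@6:L b2@7:R b1@8:L]
Beat 5 (R): throw ball3 h=6 -> lands@11:R; in-air after throw: [b4@6:L b2@7:R b1@8:L b3@11:R]
Beat 6 (L): throw ball4 h=3 -> lands@9:R; in-air after throw: [b2@7:R b1@8:L b4@9:R b3@11:R]
Beat 7 (R): throw ball2 h=3 -> lands@10:L; in-air after throw: [b1@8:L b4@9:R b2@10:L b3@11:R]
Beat 8 (L): throw ball1 h=4 -> lands@12:L; in-air after throw: [b4@9:R b2@10:L b3@11:R b1@12:L]
Ball 1: thrown@0 h=4 -> first land @4; rethrown@4 h=4 -> second land @8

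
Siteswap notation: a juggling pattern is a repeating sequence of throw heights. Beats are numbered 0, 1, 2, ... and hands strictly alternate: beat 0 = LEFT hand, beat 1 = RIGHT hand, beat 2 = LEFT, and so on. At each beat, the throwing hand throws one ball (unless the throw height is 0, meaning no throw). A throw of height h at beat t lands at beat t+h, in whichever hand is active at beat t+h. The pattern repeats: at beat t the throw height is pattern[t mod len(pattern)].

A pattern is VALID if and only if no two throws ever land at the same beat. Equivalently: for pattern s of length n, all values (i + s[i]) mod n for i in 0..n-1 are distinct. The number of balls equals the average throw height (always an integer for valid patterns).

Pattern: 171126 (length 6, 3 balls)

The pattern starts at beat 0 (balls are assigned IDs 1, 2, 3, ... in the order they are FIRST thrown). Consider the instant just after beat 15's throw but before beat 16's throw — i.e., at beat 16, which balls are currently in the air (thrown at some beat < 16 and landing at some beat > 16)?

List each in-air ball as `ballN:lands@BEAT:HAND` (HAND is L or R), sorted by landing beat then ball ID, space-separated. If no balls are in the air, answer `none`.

Beat 0 (L): throw ball1 h=1 -> lands@1:R; in-air after throw: [b1@1:R]
Beat 1 (R): throw ball1 h=7 -> lands@8:L; in-air after throw: [b1@8:L]
Beat 2 (L): throw ball2 h=1 -> lands@3:R; in-air after throw: [b2@3:R b1@8:L]
Beat 3 (R): throw ball2 h=1 -> lands@4:L; in-air after throw: [b2@4:L b1@8:L]
Beat 4 (L): throw ball2 h=2 -> lands@6:L; in-air after throw: [b2@6:L b1@8:L]
Beat 5 (R): throw ball3 h=6 -> lands@11:R; in-air after throw: [b2@6:L b1@8:L b3@11:R]
Beat 6 (L): throw ball2 h=1 -> lands@7:R; in-air after throw: [b2@7:R b1@8:L b3@11:R]
Beat 7 (R): throw ball2 h=7 -> lands@14:L; in-air after throw: [b1@8:L b3@11:R b2@14:L]
Beat 8 (L): throw ball1 h=1 -> lands@9:R; in-air after throw: [b1@9:R b3@11:R b2@14:L]
Beat 9 (R): throw ball1 h=1 -> lands@10:L; in-air after throw: [b1@10:L b3@11:R b2@14:L]
Beat 10 (L): throw ball1 h=2 -> lands@12:L; in-air after throw: [b3@11:R b1@12:L b2@14:L]
Beat 11 (R): throw ball3 h=6 -> lands@17:R; in-air after throw: [b1@12:L b2@14:L b3@17:R]
Beat 12 (L): throw ball1 h=1 -> lands@13:R; in-air after throw: [b1@13:R b2@14:L b3@17:R]
Beat 13 (R): throw ball1 h=7 -> lands@20:L; in-air after throw: [b2@14:L b3@17:R b1@20:L]
Beat 14 (L): throw ball2 h=1 -> lands@15:R; in-air after throw: [b2@15:R b3@17:R b1@20:L]
Beat 15 (R): throw ball2 h=1 -> lands@16:L; in-air after throw: [b2@16:L b3@17:R b1@20:L]
Beat 16 (L): throw ball2 h=2 -> lands@18:L; in-air after throw: [b3@17:R b2@18:L b1@20:L]

Answer: ball3:lands@17:R ball1:lands@20:L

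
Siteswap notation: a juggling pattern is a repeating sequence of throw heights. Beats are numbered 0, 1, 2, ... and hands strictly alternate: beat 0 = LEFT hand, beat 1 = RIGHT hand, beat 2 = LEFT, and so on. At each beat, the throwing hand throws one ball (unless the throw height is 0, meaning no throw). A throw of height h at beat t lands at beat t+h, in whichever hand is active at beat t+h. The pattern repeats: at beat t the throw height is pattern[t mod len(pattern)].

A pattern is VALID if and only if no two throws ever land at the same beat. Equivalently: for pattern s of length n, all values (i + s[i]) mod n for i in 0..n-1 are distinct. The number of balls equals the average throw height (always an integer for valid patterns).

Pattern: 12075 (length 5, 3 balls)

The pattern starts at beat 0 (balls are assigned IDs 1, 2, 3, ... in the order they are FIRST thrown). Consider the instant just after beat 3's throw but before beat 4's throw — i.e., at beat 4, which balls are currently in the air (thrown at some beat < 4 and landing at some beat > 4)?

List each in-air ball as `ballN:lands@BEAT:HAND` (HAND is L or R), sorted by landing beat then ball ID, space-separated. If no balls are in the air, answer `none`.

Beat 0 (L): throw ball1 h=1 -> lands@1:R; in-air after throw: [b1@1:R]
Beat 1 (R): throw ball1 h=2 -> lands@3:R; in-air after throw: [b1@3:R]
Beat 3 (R): throw ball1 h=7 -> lands@10:L; in-air after throw: [b1@10:L]
Beat 4 (L): throw ball2 h=5 -> lands@9:R; in-air after throw: [b2@9:R b1@10:L]

Answer: ball1:lands@10:L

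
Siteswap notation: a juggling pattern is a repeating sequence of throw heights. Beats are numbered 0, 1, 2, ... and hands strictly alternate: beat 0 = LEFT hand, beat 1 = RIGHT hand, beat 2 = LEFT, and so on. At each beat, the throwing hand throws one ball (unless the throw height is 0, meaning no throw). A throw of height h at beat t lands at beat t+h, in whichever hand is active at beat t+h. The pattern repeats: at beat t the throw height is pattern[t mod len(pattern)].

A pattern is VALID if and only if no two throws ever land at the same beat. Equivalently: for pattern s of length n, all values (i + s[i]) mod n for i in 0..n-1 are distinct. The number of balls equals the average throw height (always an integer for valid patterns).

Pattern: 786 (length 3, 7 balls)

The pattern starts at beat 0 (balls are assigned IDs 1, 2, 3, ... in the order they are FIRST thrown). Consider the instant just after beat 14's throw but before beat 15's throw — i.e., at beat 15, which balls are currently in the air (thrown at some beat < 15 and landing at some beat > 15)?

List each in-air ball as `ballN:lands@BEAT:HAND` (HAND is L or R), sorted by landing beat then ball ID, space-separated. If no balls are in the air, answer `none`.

Answer: ball2:lands@16:L ball6:lands@17:R ball4:lands@18:L ball5:lands@19:R ball3:lands@20:L ball7:lands@21:R

Derivation:
Beat 0 (L): throw ball1 h=7 -> lands@7:R; in-air after throw: [b1@7:R]
Beat 1 (R): throw ball2 h=8 -> lands@9:R; in-air after throw: [b1@7:R b2@9:R]
Beat 2 (L): throw ball3 h=6 -> lands@8:L; in-air after throw: [b1@7:R b3@8:L b2@9:R]
Beat 3 (R): throw ball4 h=7 -> lands@10:L; in-air after throw: [b1@7:R b3@8:L b2@9:R b4@10:L]
Beat 4 (L): throw ball5 h=8 -> lands@12:L; in-air after throw: [b1@7:R b3@8:L b2@9:R b4@10:L b5@12:L]
Beat 5 (R): throw ball6 h=6 -> lands@11:R; in-air after throw: [b1@7:R b3@8:L b2@9:R b4@10:L b6@11:R b5@12:L]
Beat 6 (L): throw ball7 h=7 -> lands@13:R; in-air after throw: [b1@7:R b3@8:L b2@9:R b4@10:L b6@11:R b5@12:L b7@13:R]
Beat 7 (R): throw ball1 h=8 -> lands@15:R; in-air after throw: [b3@8:L b2@9:R b4@10:L b6@11:R b5@12:L b7@13:R b1@15:R]
Beat 8 (L): throw ball3 h=6 -> lands@14:L; in-air after throw: [b2@9:R b4@10:L b6@11:R b5@12:L b7@13:R b3@14:L b1@15:R]
Beat 9 (R): throw ball2 h=7 -> lands@16:L; in-air after throw: [b4@10:L b6@11:R b5@12:L b7@13:R b3@14:L b1@15:R b2@16:L]
Beat 10 (L): throw ball4 h=8 -> lands@18:L; in-air after throw: [b6@11:R b5@12:L b7@13:R b3@14:L b1@15:R b2@16:L b4@18:L]
Beat 11 (R): throw ball6 h=6 -> lands@17:R; in-air after throw: [b5@12:L b7@13:R b3@14:L b1@15:R b2@16:L b6@17:R b4@18:L]
Beat 12 (L): throw ball5 h=7 -> lands@19:R; in-air after throw: [b7@13:R b3@14:L b1@15:R b2@16:L b6@17:R b4@18:L b5@19:R]
Beat 13 (R): throw ball7 h=8 -> lands@21:R; in-air after throw: [b3@14:L b1@15:R b2@16:L b6@17:R b4@18:L b5@19:R b7@21:R]
Beat 14 (L): throw ball3 h=6 -> lands@20:L; in-air after throw: [b1@15:R b2@16:L b6@17:R b4@18:L b5@19:R b3@20:L b7@21:R]
Beat 15 (R): throw ball1 h=7 -> lands@22:L; in-air after throw: [b2@16:L b6@17:R b4@18:L b5@19:R b3@20:L b7@21:R b1@22:L]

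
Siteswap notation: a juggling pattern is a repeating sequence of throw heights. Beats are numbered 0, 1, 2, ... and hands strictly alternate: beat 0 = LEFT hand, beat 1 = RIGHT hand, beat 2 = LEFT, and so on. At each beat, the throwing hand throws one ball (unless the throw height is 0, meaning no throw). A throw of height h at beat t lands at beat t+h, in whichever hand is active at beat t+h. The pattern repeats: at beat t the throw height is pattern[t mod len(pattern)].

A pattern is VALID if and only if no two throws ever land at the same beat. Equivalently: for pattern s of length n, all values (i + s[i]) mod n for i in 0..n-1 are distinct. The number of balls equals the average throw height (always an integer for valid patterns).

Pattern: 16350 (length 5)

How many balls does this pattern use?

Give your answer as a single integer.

Answer: 3

Derivation:
Pattern = [1, 6, 3, 5, 0], length n = 5
  position 0: throw height = 1, running sum = 1
  position 1: throw height = 6, running sum = 7
  position 2: throw height = 3, running sum = 10
  position 3: throw height = 5, running sum = 15
  position 4: throw height = 0, running sum = 15
Total sum = 15; balls = sum / n = 15 / 5 = 3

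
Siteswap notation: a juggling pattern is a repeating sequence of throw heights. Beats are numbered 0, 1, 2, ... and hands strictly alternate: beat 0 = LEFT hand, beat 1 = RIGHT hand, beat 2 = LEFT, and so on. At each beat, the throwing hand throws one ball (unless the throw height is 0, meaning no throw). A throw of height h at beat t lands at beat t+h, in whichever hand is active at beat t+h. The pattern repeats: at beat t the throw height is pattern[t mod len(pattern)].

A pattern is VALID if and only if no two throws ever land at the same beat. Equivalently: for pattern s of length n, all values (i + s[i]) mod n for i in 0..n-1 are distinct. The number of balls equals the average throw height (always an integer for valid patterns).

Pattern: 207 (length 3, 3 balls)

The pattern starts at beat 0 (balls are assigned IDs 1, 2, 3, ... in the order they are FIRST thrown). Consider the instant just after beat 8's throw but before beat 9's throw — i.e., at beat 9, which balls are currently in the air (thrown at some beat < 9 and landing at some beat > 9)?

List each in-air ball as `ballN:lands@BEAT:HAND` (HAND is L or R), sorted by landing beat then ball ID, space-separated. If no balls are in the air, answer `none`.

Answer: ball2:lands@12:L ball3:lands@15:R

Derivation:
Beat 0 (L): throw ball1 h=2 -> lands@2:L; in-air after throw: [b1@2:L]
Beat 2 (L): throw ball1 h=7 -> lands@9:R; in-air after throw: [b1@9:R]
Beat 3 (R): throw ball2 h=2 -> lands@5:R; in-air after throw: [b2@5:R b1@9:R]
Beat 5 (R): throw ball2 h=7 -> lands@12:L; in-air after throw: [b1@9:R b2@12:L]
Beat 6 (L): throw ball3 h=2 -> lands@8:L; in-air after throw: [b3@8:L b1@9:R b2@12:L]
Beat 8 (L): throw ball3 h=7 -> lands@15:R; in-air after throw: [b1@9:R b2@12:L b3@15:R]
Beat 9 (R): throw ball1 h=2 -> lands@11:R; in-air after throw: [b1@11:R b2@12:L b3@15:R]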